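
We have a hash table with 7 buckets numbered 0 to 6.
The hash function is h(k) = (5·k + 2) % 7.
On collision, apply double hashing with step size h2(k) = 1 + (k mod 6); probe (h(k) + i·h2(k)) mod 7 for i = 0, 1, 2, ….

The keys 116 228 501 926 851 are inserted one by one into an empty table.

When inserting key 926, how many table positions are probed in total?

3

116: h=1 => slot 1
228: h=1, h2=1, probe 1,2 => slot 2
501: h=1, h2=4, probe 1,5 => slot 5
926: h=5, h2=3, probe 5,1,4 => slot 4
851: h=1, h2=6, probe 1,0 => slot 0
Table: [851, 116, 228, -, 926, 501, -]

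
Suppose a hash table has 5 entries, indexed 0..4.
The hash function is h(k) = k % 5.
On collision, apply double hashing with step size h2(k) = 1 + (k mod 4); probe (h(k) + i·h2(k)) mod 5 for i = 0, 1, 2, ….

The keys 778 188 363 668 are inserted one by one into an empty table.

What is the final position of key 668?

0

778: h=3 => slot 3
188: h=3, h2=1, probe 3,4 => slot 4
363: h=3, h2=4, probe 3,2 => slot 2
668: h=3, h2=1, probe 3,4,0 => slot 0
Table: [668, —, 363, 778, 188]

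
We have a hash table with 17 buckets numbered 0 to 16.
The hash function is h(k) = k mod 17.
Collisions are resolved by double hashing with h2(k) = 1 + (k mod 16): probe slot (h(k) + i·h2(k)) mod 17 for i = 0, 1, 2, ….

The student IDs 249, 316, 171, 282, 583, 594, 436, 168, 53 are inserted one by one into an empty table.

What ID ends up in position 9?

Insert 249: h=11, slot 11 empty -> index 11.
Insert 316: h=10, slot 10 empty -> index 10.
Insert 171: h=1, slot 1 empty -> index 1.
Insert 282: h=10, h2=11, slot 10 occupied -> index 4.
Insert 583: h=5, slot 5 empty -> index 5.
Insert 594: h=16, slot 16 empty -> index 16.
Insert 436: h=11, h2=5, slots 11,16,4 occupied -> index 9.
Insert 168: h=15, slot 15 empty -> index 15.
Insert 53: h=2, slot 2 empty -> index 2.
Table: [., 171, 53, ., 282, 583, ., ., ., 436, 316, 249, ., ., ., 168, 594]

436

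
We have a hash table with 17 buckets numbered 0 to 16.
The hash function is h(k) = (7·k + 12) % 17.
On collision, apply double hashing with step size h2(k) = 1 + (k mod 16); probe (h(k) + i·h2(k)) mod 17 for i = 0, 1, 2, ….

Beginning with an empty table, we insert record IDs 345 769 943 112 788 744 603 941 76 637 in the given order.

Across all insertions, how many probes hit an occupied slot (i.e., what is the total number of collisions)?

345 hashes to 13; slot 13 is free → place at 13.
769 hashes to 6; slot 6 is free → place at 6.
943 hashes to 0; slot 0 is free → place at 0.
112 hashes to 14; slot 14 is free → place at 14.
788 hashes to 3; slot 3 is free → place at 3.
744 hashes to 1; slot 1 is free → place at 1.
603 hashes to 0, h2=12; 0 taken → place at 12.
941 hashes to 3, h2=14; 3,0,14 taken → place at 11.
76 hashes to 0, h2=13; 0,13 taken → place at 9.
637 hashes to 0, h2=14; 0,14,11 taken → place at 8.
Table: [943, 744, _, 788, _, _, 769, _, 637, 76, _, 941, 603, 345, 112, _, _]

9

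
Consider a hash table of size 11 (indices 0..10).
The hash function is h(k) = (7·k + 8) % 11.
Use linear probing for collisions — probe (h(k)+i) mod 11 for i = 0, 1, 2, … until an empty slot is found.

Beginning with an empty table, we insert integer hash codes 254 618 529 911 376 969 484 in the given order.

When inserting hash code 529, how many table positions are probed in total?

2

Insert 254: h=4, slot 4 empty => index 4.
Insert 618: h=0, slot 0 empty => index 0.
Insert 529: h=4, slot 4 occupied => index 5.
Insert 911: h=5, slot 5 occupied => index 6.
Insert 376: h=0, slot 0 occupied => index 1.
Insert 969: h=4, slots 4,5,6 occupied => index 7.
Insert 484: h=8, slot 8 empty => index 8.
Table: [618, 376, ., ., 254, 529, 911, 969, 484, ., .]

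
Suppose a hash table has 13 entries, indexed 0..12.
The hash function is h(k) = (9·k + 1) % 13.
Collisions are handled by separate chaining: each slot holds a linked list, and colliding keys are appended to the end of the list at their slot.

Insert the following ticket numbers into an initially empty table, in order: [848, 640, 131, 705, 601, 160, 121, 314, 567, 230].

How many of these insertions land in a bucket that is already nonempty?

4

848 → bucket 2
640 → bucket 2 (collision)
131 → bucket 10
705 → bucket 2 (collision)
601 → bucket 2 (collision)
160 → bucket 11
121 → bucket 11 (collision)
314 → bucket 6
567 → bucket 8
230 → bucket 4
Final buckets:
0: -
1: -
2: 848 -> 640 -> 705 -> 601
3: -
4: 230
5: -
6: 314
7: -
8: 567
9: -
10: 131
11: 160 -> 121
12: -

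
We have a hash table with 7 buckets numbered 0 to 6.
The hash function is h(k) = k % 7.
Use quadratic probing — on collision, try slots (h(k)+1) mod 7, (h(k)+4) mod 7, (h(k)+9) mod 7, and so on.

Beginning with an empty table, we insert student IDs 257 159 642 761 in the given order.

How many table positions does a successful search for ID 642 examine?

3

257: h=5 -> slot 5
159: h=5, probe 5,6 -> slot 6
642: h=5, probe 5,6,2 -> slot 2
761: h=5, probe 5,6,2,0 -> slot 0
Table: [761, ., 642, ., ., 257, 159]
Lookup 642: h=5, probe 5,6,2 → found at 2.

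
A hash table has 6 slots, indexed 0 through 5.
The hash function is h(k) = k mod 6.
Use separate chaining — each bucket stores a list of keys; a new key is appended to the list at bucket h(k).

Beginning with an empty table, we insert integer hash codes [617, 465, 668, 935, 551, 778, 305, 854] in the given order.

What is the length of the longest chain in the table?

617 → bucket 5
465 → bucket 3
668 → bucket 2
935 → bucket 5 (collision)
551 → bucket 5 (collision)
778 → bucket 4
305 → bucket 5 (collision)
854 → bucket 2 (collision)
Final buckets:
0: -
1: -
2: 668 -> 854
3: 465
4: 778
5: 617 -> 935 -> 551 -> 305

4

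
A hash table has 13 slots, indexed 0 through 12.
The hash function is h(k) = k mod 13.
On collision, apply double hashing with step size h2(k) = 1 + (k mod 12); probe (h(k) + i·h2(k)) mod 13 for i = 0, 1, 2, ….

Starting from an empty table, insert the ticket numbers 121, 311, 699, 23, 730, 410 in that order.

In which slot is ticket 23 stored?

121 hashes to 4; slot 4 is free => place at 4.
311 hashes to 12; slot 12 is free => place at 12.
699 hashes to 10; slot 10 is free => place at 10.
23 hashes to 10, h2=12; 10 taken => place at 9.
730 hashes to 2; slot 2 is free => place at 2.
410 hashes to 7; slot 7 is free => place at 7.
Table: [∅, ∅, 730, ∅, 121, ∅, ∅, 410, ∅, 23, 699, ∅, 311]

9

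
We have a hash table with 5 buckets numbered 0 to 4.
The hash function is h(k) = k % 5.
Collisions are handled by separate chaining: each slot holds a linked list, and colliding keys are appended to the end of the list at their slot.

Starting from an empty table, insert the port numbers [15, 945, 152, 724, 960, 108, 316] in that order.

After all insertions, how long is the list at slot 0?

15 → bucket 0
945 → bucket 0 (collision)
152 → bucket 2
724 → bucket 4
960 → bucket 0 (collision)
108 → bucket 3
316 → bucket 1
Final buckets:
0: 15 -> 945 -> 960
1: 316
2: 152
3: 108
4: 724

3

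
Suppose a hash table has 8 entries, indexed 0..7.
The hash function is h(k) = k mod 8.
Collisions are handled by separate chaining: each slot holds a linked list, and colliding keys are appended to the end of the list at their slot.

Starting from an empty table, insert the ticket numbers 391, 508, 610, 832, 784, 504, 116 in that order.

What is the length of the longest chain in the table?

391 -> bucket 7
508 -> bucket 4
610 -> bucket 2
832 -> bucket 0
784 -> bucket 0 (collision)
504 -> bucket 0 (collision)
116 -> bucket 4 (collision)
Final buckets:
0: 832 -> 784 -> 504
1: ∅
2: 610
3: ∅
4: 508 -> 116
5: ∅
6: ∅
7: 391

3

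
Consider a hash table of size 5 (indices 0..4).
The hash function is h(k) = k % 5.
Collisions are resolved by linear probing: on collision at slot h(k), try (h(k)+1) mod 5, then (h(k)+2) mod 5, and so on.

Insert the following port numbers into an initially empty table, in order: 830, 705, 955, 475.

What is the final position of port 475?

Insert 830: h=0, slot 0 empty → index 0.
Insert 705: h=0, slot 0 occupied → index 1.
Insert 955: h=0, slots 0,1 occupied → index 2.
Insert 475: h=0, slots 0,1,2 occupied → index 3.
Table: [830, 705, 955, 475, -]

3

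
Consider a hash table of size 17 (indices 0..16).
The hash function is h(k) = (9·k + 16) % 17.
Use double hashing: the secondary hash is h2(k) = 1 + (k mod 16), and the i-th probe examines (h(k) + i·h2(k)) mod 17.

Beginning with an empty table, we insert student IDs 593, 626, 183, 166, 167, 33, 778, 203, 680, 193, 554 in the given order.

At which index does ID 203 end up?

2

Insert 593: h=15, slot 15 empty -> index 15.
Insert 626: h=6, slot 6 empty -> index 6.
Insert 183: h=14, slot 14 empty -> index 14.
Insert 166: h=14, h2=7, slot 14 occupied -> index 4.
Insert 167: h=6, h2=8, slots 6,14 occupied -> index 5.
Insert 33: h=7, slot 7 empty -> index 7.
Insert 778: h=14, h2=11, slot 14 occupied -> index 8.
Insert 203: h=7, h2=12, slot 7 occupied -> index 2.
Insert 680: h=16, slot 16 empty -> index 16.
Insert 193: h=2, h2=2, slots 2,4,6,8 occupied -> index 10.
Insert 554: h=4, h2=11, slots 4,15 occupied -> index 9.
Table: [-, -, 203, -, 166, 167, 626, 33, 778, 554, 193, -, -, -, 183, 593, 680]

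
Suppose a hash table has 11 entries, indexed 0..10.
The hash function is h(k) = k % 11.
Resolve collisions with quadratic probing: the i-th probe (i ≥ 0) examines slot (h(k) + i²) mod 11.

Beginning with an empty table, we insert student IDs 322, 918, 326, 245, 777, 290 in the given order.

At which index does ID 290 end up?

2

322 hashes to 3; slot 3 is free → place at 3.
918 hashes to 5; slot 5 is free → place at 5.
326 hashes to 7; slot 7 is free → place at 7.
245 hashes to 3; 3 taken → place at 4.
777 hashes to 7; 7 taken → place at 8.
290 hashes to 4; 4,5,8 taken → place at 2.
Table: [∅, ∅, 290, 322, 245, 918, ∅, 326, 777, ∅, ∅]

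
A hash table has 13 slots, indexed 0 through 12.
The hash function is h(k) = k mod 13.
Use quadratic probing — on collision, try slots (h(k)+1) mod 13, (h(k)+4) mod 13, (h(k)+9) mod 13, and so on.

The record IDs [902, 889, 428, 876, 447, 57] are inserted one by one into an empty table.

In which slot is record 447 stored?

1

902 hashes to 5; slot 5 is free → place at 5.
889 hashes to 5; 5 taken → place at 6.
428 hashes to 12; slot 12 is free → place at 12.
876 hashes to 5; 5,6 taken → place at 9.
447 hashes to 5; 5,6,9 taken → place at 1.
57 hashes to 5; 5,6,9,1 taken → place at 8.
Table: [_, 447, _, _, _, 902, 889, _, 57, 876, _, _, 428]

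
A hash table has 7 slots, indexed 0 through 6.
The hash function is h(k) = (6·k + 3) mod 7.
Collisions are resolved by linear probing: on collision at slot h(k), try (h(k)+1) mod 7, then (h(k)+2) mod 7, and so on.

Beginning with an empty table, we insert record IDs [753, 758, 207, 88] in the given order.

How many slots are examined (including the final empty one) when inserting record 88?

753 hashes to 6; slot 6 is free -> place at 6.
758 hashes to 1; slot 1 is free -> place at 1.
207 hashes to 6; 6 taken -> place at 0.
88 hashes to 6; 6,0,1 taken -> place at 2.
Table: [207, 758, 88, —, —, —, 753]

4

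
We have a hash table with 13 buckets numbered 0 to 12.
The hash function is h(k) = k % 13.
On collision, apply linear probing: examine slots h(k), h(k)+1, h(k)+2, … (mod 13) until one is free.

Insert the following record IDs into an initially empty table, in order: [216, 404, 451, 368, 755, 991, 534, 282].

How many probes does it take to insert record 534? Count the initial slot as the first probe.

5

216 hashes to 8; slot 8 is free -> place at 8.
404 hashes to 1; slot 1 is free -> place at 1.
451 hashes to 9; slot 9 is free -> place at 9.
368 hashes to 4; slot 4 is free -> place at 4.
755 hashes to 1; 1 taken -> place at 2.
991 hashes to 3; slot 3 is free -> place at 3.
534 hashes to 1; 1,2,3,4 taken -> place at 5.
282 hashes to 9; 9 taken -> place at 10.
Table: [—, 404, 755, 991, 368, 534, —, —, 216, 451, 282, —, —]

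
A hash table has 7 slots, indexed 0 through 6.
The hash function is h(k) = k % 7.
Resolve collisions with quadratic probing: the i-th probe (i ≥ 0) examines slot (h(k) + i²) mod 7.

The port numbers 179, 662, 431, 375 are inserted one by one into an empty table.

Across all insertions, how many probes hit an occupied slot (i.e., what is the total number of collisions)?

179: h=4 => slot 4
662: h=4, probe 4,5 => slot 5
431: h=4, probe 4,5,1 => slot 1
375: h=4, probe 4,5,1,6 => slot 6
Table: [∅, 431, ∅, ∅, 179, 662, 375]

6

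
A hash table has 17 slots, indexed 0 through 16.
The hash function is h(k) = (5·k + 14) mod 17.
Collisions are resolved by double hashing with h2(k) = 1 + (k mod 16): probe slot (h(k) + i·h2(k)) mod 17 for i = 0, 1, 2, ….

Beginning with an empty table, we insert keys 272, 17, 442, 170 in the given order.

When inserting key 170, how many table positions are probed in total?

272: h=14 -> slot 14
17: h=14, h2=2, probe 14,16 -> slot 16
442: h=14, h2=11, probe 14,8 -> slot 8
170: h=14, h2=11, probe 14,8,2 -> slot 2
Table: [∅, ∅, 170, ∅, ∅, ∅, ∅, ∅, 442, ∅, ∅, ∅, ∅, ∅, 272, ∅, 17]

3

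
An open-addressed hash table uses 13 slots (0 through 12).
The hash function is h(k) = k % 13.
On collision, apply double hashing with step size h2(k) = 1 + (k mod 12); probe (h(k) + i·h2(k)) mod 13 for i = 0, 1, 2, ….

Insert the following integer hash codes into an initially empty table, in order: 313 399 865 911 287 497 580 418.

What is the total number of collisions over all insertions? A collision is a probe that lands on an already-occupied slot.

3

313: h=1 => slot 1
399: h=9 => slot 9
865: h=7 => slot 7
911: h=1, h2=12, probe 1,0 => slot 0
287: h=1, h2=12, probe 1,0,12 => slot 12
497: h=3 => slot 3
580: h=8 => slot 8
418: h=2 => slot 2
Table: [911, 313, 418, 497, ., ., ., 865, 580, 399, ., ., 287]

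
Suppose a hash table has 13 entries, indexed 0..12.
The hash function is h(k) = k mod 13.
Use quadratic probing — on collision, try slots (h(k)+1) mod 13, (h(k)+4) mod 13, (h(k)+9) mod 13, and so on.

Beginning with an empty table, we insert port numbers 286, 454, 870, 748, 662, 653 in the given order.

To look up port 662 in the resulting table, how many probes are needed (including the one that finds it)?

Insert 286: h=0, slot 0 empty → index 0.
Insert 454: h=12, slot 12 empty → index 12.
Insert 870: h=12, slots 12,0 occupied → index 3.
Insert 748: h=7, slot 7 empty → index 7.
Insert 662: h=12, slots 12,0,3 occupied → index 8.
Insert 653: h=3, slot 3 occupied → index 4.
Table: [286, -, -, 870, 653, -, -, 748, 662, -, -, -, 454]
Lookup 662: h=12, probe 12,0,3,8 → found at 8.

4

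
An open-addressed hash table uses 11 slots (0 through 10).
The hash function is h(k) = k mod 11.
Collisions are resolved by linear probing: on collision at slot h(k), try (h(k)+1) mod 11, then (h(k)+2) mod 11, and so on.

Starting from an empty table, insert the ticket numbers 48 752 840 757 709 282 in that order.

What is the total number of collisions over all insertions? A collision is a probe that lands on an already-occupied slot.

Insert 48: h=4, slot 4 empty => index 4.
Insert 752: h=4, slot 4 occupied => index 5.
Insert 840: h=4, slots 4,5 occupied => index 6.
Insert 757: h=9, slot 9 empty => index 9.
Insert 709: h=5, slots 5,6 occupied => index 7.
Insert 282: h=7, slot 7 occupied => index 8.
Table: [∅, ∅, ∅, ∅, 48, 752, 840, 709, 282, 757, ∅]

6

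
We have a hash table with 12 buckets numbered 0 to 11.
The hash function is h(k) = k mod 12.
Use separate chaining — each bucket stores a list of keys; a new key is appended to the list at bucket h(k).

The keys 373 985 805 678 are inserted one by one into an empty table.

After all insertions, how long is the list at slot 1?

3

373 -> bucket 1
985 -> bucket 1 (collision)
805 -> bucket 1 (collision)
678 -> bucket 6
Final buckets:
0: .
1: 373 -> 985 -> 805
2: .
3: .
4: .
5: .
6: 678
7: .
8: .
9: .
10: .
11: .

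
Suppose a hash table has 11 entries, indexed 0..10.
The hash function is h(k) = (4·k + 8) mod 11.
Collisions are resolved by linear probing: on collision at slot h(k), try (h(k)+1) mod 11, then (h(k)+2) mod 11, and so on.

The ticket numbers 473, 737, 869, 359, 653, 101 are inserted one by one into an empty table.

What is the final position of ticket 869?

Insert 473: h=8, slot 8 empty => index 8.
Insert 737: h=8, slot 8 occupied => index 9.
Insert 869: h=8, slots 8,9 occupied => index 10.
Insert 359: h=3, slot 3 empty => index 3.
Insert 653: h=2, slot 2 empty => index 2.
Insert 101: h=5, slot 5 empty => index 5.
Table: [-, -, 653, 359, -, 101, -, -, 473, 737, 869]

10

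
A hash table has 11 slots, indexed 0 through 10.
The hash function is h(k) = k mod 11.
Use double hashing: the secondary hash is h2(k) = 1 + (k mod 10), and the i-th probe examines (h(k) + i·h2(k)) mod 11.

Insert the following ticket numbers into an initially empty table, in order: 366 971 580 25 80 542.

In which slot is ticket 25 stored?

366 hashes to 3; slot 3 is free → place at 3.
971 hashes to 3, h2=2; 3 taken → place at 5.
580 hashes to 8; slot 8 is free → place at 8.
25 hashes to 3, h2=6; 3 taken → place at 9.
80 hashes to 3, h2=1; 3 taken → place at 4.
542 hashes to 3, h2=3; 3 taken → place at 6.
Table: [—, —, —, 366, 80, 971, 542, —, 580, 25, —]

9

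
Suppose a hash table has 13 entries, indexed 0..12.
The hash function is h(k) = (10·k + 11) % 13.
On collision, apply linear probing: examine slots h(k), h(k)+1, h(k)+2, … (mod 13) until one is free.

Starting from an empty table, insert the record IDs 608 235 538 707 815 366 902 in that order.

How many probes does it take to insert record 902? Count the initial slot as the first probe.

Insert 608: h=7, slot 7 empty → index 7.
Insert 235: h=8, slot 8 empty → index 8.
Insert 538: h=9, slot 9 empty → index 9.
Insert 707: h=9, slot 9 occupied → index 10.
Insert 815: h=10, slot 10 occupied → index 11.
Insert 366: h=5, slot 5 empty → index 5.
Insert 902: h=9, slots 9,10,11 occupied → index 12.
Table: [—, —, —, —, —, 366, —, 608, 235, 538, 707, 815, 902]

4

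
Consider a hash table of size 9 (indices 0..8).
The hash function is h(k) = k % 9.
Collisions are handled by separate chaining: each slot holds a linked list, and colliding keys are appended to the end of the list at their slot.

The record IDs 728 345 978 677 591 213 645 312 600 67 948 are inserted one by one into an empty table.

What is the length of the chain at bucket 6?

6

728 → bucket 8
345 → bucket 3
978 → bucket 6
677 → bucket 2
591 → bucket 6 (collision)
213 → bucket 6 (collision)
645 → bucket 6 (collision)
312 → bucket 6 (collision)
600 → bucket 6 (collision)
67 → bucket 4
948 → bucket 3 (collision)
Final buckets:
0: .
1: .
2: 677
3: 345 -> 948
4: 67
5: .
6: 978 -> 591 -> 213 -> 645 -> 312 -> 600
7: .
8: 728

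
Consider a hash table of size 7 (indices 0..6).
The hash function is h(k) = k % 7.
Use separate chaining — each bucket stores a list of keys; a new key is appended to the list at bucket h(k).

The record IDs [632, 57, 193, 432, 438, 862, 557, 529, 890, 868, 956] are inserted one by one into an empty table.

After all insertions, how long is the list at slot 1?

3

632 → bucket 2
57 → bucket 1
193 → bucket 4
432 → bucket 5
438 → bucket 4 (collision)
862 → bucket 1 (collision)
557 → bucket 4 (collision)
529 → bucket 4 (collision)
890 → bucket 1 (collision)
868 → bucket 0
956 → bucket 4 (collision)
Final buckets:
0: 868
1: 57 -> 862 -> 890
2: 632
3: .
4: 193 -> 438 -> 557 -> 529 -> 956
5: 432
6: .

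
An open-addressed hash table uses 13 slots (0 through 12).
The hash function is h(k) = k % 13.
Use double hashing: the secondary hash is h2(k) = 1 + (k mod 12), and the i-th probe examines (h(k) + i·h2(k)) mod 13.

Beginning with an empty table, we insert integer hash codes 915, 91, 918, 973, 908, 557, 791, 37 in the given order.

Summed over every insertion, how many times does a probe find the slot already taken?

5

Insert 915: h=5, slot 5 empty → index 5.
Insert 91: h=0, slot 0 empty → index 0.
Insert 918: h=8, slot 8 empty → index 8.
Insert 973: h=11, slot 11 empty → index 11.
Insert 908: h=11, h2=9, slot 11 occupied → index 7.
Insert 557: h=11, h2=6, slot 11 occupied → index 4.
Insert 791: h=11, h2=12, slot 11 occupied → index 10.
Insert 37: h=11, h2=2, slots 11,0 occupied → index 2.
Table: [91, _, 37, _, 557, 915, _, 908, 918, _, 791, 973, _]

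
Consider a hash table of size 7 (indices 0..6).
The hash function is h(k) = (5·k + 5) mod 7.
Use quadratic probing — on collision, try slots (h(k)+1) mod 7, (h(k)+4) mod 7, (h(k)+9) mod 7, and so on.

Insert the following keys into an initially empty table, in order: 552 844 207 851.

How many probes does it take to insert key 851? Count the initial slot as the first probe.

552 hashes to 0; slot 0 is free => place at 0.
844 hashes to 4; slot 4 is free => place at 4.
207 hashes to 4; 4 taken => place at 5.
851 hashes to 4; 4,5 taken => place at 1.
Table: [552, 851, ∅, ∅, 844, 207, ∅]

3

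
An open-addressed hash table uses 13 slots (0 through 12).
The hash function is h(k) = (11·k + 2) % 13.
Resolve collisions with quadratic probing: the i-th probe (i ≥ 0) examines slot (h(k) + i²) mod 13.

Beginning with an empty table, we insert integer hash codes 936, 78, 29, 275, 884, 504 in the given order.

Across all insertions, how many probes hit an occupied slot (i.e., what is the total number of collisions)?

Insert 936: h=2, slot 2 empty -> index 2.
Insert 78: h=2, slot 2 occupied -> index 3.
Insert 29: h=9, slot 9 empty -> index 9.
Insert 275: h=11, slot 11 empty -> index 11.
Insert 884: h=2, slots 2,3 occupied -> index 6.
Insert 504: h=8, slot 8 empty -> index 8.
Table: [∅, ∅, 936, 78, ∅, ∅, 884, ∅, 504, 29, ∅, 275, ∅]

3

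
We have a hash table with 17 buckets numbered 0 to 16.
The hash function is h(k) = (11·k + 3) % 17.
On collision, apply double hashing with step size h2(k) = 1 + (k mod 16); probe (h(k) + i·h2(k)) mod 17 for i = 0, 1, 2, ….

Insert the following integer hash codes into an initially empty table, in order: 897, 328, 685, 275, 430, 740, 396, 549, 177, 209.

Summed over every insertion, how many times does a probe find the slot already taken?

5

Insert 897: h=10, slot 10 empty → index 10.
Insert 328: h=7, slot 7 empty → index 7.
Insert 685: h=7, h2=14, slot 7 occupied → index 4.
Insert 275: h=2, slot 2 empty → index 2.
Insert 430: h=7, h2=15, slot 7 occupied → index 5.
Insert 740: h=0, slot 0 empty → index 0.
Insert 396: h=7, h2=13, slot 7 occupied → index 3.
Insert 549: h=7, h2=6, slot 7 occupied → index 13.
Insert 177: h=12, slot 12 empty → index 12.
Insert 209: h=7, h2=2, slot 7 occupied → index 9.
Table: [740, -, 275, 396, 685, 430, -, 328, -, 209, 897, -, 177, 549, -, -, -]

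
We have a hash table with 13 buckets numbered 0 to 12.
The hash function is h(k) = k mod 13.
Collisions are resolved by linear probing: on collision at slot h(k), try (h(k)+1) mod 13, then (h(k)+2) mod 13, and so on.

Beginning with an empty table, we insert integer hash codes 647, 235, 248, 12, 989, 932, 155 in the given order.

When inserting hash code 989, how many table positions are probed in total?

3

Insert 647: h=10, slot 10 empty → index 10.
Insert 235: h=1, slot 1 empty → index 1.
Insert 248: h=1, slot 1 occupied → index 2.
Insert 12: h=12, slot 12 empty → index 12.
Insert 989: h=1, slots 1,2 occupied → index 3.
Insert 932: h=9, slot 9 empty → index 9.
Insert 155: h=12, slot 12 occupied → index 0.
Table: [155, 235, 248, 989, -, -, -, -, -, 932, 647, -, 12]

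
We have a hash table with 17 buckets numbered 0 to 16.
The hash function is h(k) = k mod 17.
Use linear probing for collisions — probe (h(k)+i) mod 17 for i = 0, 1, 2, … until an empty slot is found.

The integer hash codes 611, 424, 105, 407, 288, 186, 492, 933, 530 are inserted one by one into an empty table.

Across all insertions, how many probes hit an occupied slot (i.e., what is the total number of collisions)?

Insert 611: h=16, slot 16 empty -> index 16.
Insert 424: h=16, slot 16 occupied -> index 0.
Insert 105: h=3, slot 3 empty -> index 3.
Insert 407: h=16, slots 16,0 occupied -> index 1.
Insert 288: h=16, slots 16,0,1 occupied -> index 2.
Insert 186: h=16, slots 16,0,1,2,3 occupied -> index 4.
Insert 492: h=16, slots 16,0,1,2,3,4 occupied -> index 5.
Insert 933: h=15, slot 15 empty -> index 15.
Insert 530: h=3, slots 3,4,5 occupied -> index 6.
Table: [424, 407, 288, 105, 186, 492, 530, —, —, —, —, —, —, —, —, 933, 611]

20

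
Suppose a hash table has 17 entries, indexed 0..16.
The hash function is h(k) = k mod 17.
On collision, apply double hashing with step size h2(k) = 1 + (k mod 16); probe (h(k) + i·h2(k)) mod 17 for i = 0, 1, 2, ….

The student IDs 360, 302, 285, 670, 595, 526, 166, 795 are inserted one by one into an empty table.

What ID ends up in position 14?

166

Insert 360: h=3, slot 3 empty -> index 3.
Insert 302: h=13, slot 13 empty -> index 13.
Insert 285: h=13, h2=14, slot 13 occupied -> index 10.
Insert 670: h=7, slot 7 empty -> index 7.
Insert 595: h=0, slot 0 empty -> index 0.
Insert 526: h=16, slot 16 empty -> index 16.
Insert 166: h=13, h2=7, slots 13,3,10,0,7 occupied -> index 14.
Insert 795: h=13, h2=12, slot 13 occupied -> index 8.
Table: [595, _, _, 360, _, _, _, 670, 795, _, 285, _, _, 302, 166, _, 526]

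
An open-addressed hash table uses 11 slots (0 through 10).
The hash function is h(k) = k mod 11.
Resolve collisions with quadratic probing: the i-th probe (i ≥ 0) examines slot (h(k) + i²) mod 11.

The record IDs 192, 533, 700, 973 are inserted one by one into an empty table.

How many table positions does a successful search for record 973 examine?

3

Insert 192: h=5, slot 5 empty -> index 5.
Insert 533: h=5, slot 5 occupied -> index 6.
Insert 700: h=7, slot 7 empty -> index 7.
Insert 973: h=5, slots 5,6 occupied -> index 9.
Table: [-, -, -, -, -, 192, 533, 700, -, 973, -]
Lookup 973: h=5, probe 5,6,9 → found at 9.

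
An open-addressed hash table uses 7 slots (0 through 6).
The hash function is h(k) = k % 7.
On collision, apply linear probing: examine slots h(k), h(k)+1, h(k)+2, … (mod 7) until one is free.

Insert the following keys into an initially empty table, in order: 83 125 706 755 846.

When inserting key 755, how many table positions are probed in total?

4

Insert 83: h=6, slot 6 empty -> index 6.
Insert 125: h=6, slot 6 occupied -> index 0.
Insert 706: h=6, slots 6,0 occupied -> index 1.
Insert 755: h=6, slots 6,0,1 occupied -> index 2.
Insert 846: h=6, slots 6,0,1,2 occupied -> index 3.
Table: [125, 706, 755, 846, _, _, 83]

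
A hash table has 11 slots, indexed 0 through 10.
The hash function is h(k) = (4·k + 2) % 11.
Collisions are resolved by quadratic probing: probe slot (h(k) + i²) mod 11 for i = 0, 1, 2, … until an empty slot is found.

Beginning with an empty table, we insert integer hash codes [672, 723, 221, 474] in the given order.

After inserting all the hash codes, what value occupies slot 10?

474

672: h=6 => slot 6
723: h=1 => slot 1
221: h=6, probe 6,7 => slot 7
474: h=6, probe 6,7,10 => slot 10
Table: [., 723, ., ., ., ., 672, 221, ., ., 474]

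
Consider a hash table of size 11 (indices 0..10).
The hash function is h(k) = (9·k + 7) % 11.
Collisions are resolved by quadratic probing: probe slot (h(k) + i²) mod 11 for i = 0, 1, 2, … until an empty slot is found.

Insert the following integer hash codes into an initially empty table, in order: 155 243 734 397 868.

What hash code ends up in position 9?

397

155: h=5 → slot 5
243: h=5, probe 5,6 → slot 6
734: h=2 → slot 2
397: h=5, probe 5,6,9 → slot 9
868: h=9, probe 9,10 → slot 10
Table: [., ., 734, ., ., 155, 243, ., ., 397, 868]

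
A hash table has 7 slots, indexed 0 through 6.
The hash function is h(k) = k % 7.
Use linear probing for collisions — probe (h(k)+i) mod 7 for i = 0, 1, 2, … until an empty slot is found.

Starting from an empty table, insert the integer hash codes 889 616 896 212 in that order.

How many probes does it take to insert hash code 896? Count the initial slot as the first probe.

889: h=0 => slot 0
616: h=0, probe 0,1 => slot 1
896: h=0, probe 0,1,2 => slot 2
212: h=2, probe 2,3 => slot 3
Table: [889, 616, 896, 212, ∅, ∅, ∅]

3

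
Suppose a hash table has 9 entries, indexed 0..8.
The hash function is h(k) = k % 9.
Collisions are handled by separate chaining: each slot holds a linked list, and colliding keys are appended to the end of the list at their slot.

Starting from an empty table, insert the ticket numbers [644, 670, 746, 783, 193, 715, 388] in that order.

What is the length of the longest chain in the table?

3

644 → bucket 5
670 → bucket 4
746 → bucket 8
783 → bucket 0
193 → bucket 4 (collision)
715 → bucket 4 (collision)
388 → bucket 1
Final buckets:
0: 783
1: 388
2: .
3: .
4: 670 -> 193 -> 715
5: 644
6: .
7: .
8: 746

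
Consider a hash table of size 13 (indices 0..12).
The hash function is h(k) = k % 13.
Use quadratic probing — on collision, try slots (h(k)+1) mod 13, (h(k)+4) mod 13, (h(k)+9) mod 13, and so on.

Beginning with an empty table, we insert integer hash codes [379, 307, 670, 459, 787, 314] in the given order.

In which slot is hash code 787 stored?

11

379 hashes to 2; slot 2 is free -> place at 2.
307 hashes to 8; slot 8 is free -> place at 8.
670 hashes to 7; slot 7 is free -> place at 7.
459 hashes to 4; slot 4 is free -> place at 4.
787 hashes to 7; 7,8 taken -> place at 11.
314 hashes to 2; 2 taken -> place at 3.
Table: [_, _, 379, 314, 459, _, _, 670, 307, _, _, 787, _]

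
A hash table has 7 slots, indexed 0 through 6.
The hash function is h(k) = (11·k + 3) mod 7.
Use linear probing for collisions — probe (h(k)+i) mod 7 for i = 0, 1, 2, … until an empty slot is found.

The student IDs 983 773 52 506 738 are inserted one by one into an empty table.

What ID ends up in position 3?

52

983 hashes to 1; slot 1 is free => place at 1.
773 hashes to 1; 1 taken => place at 2.
52 hashes to 1; 1,2 taken => place at 3.
506 hashes to 4; slot 4 is free => place at 4.
738 hashes to 1; 1,2,3,4 taken => place at 5.
Table: [., 983, 773, 52, 506, 738, .]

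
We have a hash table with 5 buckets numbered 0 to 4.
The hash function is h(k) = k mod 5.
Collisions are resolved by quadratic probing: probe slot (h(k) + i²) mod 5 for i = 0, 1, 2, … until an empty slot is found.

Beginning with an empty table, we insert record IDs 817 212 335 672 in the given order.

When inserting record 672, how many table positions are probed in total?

3

817: h=2 -> slot 2
212: h=2, probe 2,3 -> slot 3
335: h=0 -> slot 0
672: h=2, probe 2,3,1 -> slot 1
Table: [335, 672, 817, 212, ∅]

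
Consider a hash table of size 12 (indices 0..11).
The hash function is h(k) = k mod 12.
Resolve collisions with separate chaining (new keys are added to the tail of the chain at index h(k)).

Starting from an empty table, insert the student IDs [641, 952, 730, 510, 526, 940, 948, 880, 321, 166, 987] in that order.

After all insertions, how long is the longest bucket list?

641 → bucket 5
952 → bucket 4
730 → bucket 10
510 → bucket 6
526 → bucket 10 (collision)
940 → bucket 4 (collision)
948 → bucket 0
880 → bucket 4 (collision)
321 → bucket 9
166 → bucket 10 (collision)
987 → bucket 3
Final buckets:
0: 948
1: _
2: _
3: 987
4: 952 -> 940 -> 880
5: 641
6: 510
7: _
8: _
9: 321
10: 730 -> 526 -> 166
11: _

3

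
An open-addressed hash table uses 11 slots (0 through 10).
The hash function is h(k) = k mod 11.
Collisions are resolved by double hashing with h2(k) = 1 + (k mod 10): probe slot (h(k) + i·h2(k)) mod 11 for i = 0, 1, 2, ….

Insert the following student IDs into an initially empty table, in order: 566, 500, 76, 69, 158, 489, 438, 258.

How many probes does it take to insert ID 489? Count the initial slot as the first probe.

4

Insert 566: h=5, slot 5 empty → index 5.
Insert 500: h=5, h2=1, slot 5 occupied → index 6.
Insert 76: h=10, slot 10 empty → index 10.
Insert 69: h=3, slot 3 empty → index 3.
Insert 158: h=4, slot 4 empty → index 4.
Insert 489: h=5, h2=10, slots 5,4,3 occupied → index 2.
Insert 438: h=9, slot 9 empty → index 9.
Insert 258: h=5, h2=9, slots 5,3 occupied → index 1.
Table: [-, 258, 489, 69, 158, 566, 500, -, -, 438, 76]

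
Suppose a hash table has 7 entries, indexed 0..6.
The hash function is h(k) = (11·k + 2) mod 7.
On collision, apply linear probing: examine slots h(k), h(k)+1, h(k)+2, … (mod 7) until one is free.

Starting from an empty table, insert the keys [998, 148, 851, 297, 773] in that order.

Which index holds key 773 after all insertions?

1

998 hashes to 4; slot 4 is free => place at 4.
148 hashes to 6; slot 6 is free => place at 6.
851 hashes to 4; 4 taken => place at 5.
297 hashes to 0; slot 0 is free => place at 0.
773 hashes to 0; 0 taken => place at 1.
Table: [297, 773, -, -, 998, 851, 148]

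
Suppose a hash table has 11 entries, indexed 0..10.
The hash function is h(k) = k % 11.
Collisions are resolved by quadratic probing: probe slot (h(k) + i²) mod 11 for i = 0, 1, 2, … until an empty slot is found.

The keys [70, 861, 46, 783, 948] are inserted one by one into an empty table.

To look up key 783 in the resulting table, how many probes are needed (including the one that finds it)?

3

Insert 70: h=4, slot 4 empty → index 4.
Insert 861: h=3, slot 3 empty → index 3.
Insert 46: h=2, slot 2 empty → index 2.
Insert 783: h=2, slots 2,3 occupied → index 6.
Insert 948: h=2, slots 2,3,6 occupied → index 0.
Table: [948, ∅, 46, 861, 70, ∅, 783, ∅, ∅, ∅, ∅]
Lookup 783: h=2, probe 2,3,6 → found at 6.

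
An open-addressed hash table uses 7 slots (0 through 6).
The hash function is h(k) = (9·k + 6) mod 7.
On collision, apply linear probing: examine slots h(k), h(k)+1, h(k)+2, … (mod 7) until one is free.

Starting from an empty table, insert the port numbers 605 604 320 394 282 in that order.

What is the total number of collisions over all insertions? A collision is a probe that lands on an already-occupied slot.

4

605: h=5 -> slot 5
604: h=3 -> slot 3
320: h=2 -> slot 2
394: h=3, probe 3,4 -> slot 4
282: h=3, probe 3,4,5,6 -> slot 6
Table: [_, _, 320, 604, 394, 605, 282]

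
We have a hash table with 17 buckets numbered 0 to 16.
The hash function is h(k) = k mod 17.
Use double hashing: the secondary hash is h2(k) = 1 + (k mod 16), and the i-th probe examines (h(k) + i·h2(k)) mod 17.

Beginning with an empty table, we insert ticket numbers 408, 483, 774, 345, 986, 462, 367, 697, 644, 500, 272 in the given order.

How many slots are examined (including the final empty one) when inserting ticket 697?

Insert 408: h=0, slot 0 empty → index 0.
Insert 483: h=7, slot 7 empty → index 7.
Insert 774: h=9, slot 9 empty → index 9.
Insert 345: h=5, slot 5 empty → index 5.
Insert 986: h=0, h2=11, slot 0 occupied → index 11.
Insert 462: h=3, slot 3 empty → index 3.
Insert 367: h=10, slot 10 empty → index 10.
Insert 697: h=0, h2=10, slots 0,10,3 occupied → index 13.
Insert 644: h=15, slot 15 empty → index 15.
Insert 500: h=7, h2=5, slot 7 occupied → index 12.
Insert 272: h=0, h2=1, slot 0 occupied → index 1.
Table: [408, 272, _, 462, _, 345, _, 483, _, 774, 367, 986, 500, 697, _, 644, _]

4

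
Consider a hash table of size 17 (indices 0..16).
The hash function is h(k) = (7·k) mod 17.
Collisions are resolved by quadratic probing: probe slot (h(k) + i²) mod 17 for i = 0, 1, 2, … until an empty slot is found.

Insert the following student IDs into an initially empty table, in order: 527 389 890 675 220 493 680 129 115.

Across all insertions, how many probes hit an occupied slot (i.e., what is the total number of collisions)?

3

Insert 527: h=0, slot 0 empty → index 0.
Insert 389: h=3, slot 3 empty → index 3.
Insert 890: h=8, slot 8 empty → index 8.
Insert 675: h=16, slot 16 empty → index 16.
Insert 220: h=10, slot 10 empty → index 10.
Insert 493: h=0, slot 0 occupied → index 1.
Insert 680: h=0, slots 0,1 occupied → index 4.
Insert 129: h=2, slot 2 empty → index 2.
Insert 115: h=6, slot 6 empty → index 6.
Table: [527, 493, 129, 389, 680, _, 115, _, 890, _, 220, _, _, _, _, _, 675]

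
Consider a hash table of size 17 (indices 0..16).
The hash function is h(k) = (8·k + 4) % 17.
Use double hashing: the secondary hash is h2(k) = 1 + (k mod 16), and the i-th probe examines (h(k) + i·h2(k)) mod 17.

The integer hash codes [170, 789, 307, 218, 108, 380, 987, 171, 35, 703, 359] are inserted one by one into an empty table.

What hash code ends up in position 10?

170 hashes to 4; slot 4 is free -> place at 4.
789 hashes to 9; slot 9 is free -> place at 9.
307 hashes to 12; slot 12 is free -> place at 12.
218 hashes to 14; slot 14 is free -> place at 14.
108 hashes to 1; slot 1 is free -> place at 1.
380 hashes to 1, h2=13; 1,14 taken -> place at 10.
987 hashes to 12, h2=12; 12 taken -> place at 7.
171 hashes to 12, h2=12; 12,7 taken -> place at 2.
35 hashes to 12, h2=4; 12 taken -> place at 16.
703 hashes to 1, h2=16; 1 taken -> place at 0.
359 hashes to 3; slot 3 is free -> place at 3.
Table: [703, 108, 171, 359, 170, —, —, 987, —, 789, 380, —, 307, —, 218, —, 35]

380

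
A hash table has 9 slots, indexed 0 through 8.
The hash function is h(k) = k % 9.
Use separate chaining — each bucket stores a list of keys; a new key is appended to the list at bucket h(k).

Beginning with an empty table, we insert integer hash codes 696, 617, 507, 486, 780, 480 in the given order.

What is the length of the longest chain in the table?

Insert 696: h=3, bucket 3 empty → new chain.
Insert 617: h=5, bucket 5 empty → new chain.
Insert 507: h=3, bucket 3 nonempty → append to chain.
Insert 486: h=0, bucket 0 empty → new chain.
Insert 780: h=6, bucket 6 empty → new chain.
Insert 480: h=3, bucket 3 nonempty → append to chain.
Final buckets:
0: 486
1: —
2: —
3: 696 -> 507 -> 480
4: —
5: 617
6: 780
7: —
8: —

3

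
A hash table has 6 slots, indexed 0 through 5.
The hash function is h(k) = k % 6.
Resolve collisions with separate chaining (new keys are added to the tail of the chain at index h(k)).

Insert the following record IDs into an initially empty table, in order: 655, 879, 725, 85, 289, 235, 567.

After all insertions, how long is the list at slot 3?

Insert 655: h=1, bucket 1 empty → new chain.
Insert 879: h=3, bucket 3 empty → new chain.
Insert 725: h=5, bucket 5 empty → new chain.
Insert 85: h=1, bucket 1 nonempty → append to chain.
Insert 289: h=1, bucket 1 nonempty → append to chain.
Insert 235: h=1, bucket 1 nonempty → append to chain.
Insert 567: h=3, bucket 3 nonempty → append to chain.
Final buckets:
0: .
1: 655 -> 85 -> 289 -> 235
2: .
3: 879 -> 567
4: .
5: 725

2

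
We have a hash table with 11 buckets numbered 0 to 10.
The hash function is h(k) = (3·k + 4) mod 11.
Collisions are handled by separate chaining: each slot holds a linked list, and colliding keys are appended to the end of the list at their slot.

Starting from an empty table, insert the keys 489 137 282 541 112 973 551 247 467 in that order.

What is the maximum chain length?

489 -> bucket 8
137 -> bucket 8 (collision)
282 -> bucket 3
541 -> bucket 10
112 -> bucket 10 (collision)
973 -> bucket 8 (collision)
551 -> bucket 7
247 -> bucket 8 (collision)
467 -> bucket 8 (collision)
Final buckets:
0: _
1: _
2: _
3: 282
4: _
5: _
6: _
7: 551
8: 489 -> 137 -> 973 -> 247 -> 467
9: _
10: 541 -> 112

5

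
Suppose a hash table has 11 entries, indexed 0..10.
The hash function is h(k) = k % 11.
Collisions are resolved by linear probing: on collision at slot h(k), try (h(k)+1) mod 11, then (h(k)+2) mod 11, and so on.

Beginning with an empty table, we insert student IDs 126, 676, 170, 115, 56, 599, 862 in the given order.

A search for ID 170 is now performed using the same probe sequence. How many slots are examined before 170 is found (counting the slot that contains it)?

126 hashes to 5; slot 5 is free -> place at 5.
676 hashes to 5; 5 taken -> place at 6.
170 hashes to 5; 5,6 taken -> place at 7.
115 hashes to 5; 5,6,7 taken -> place at 8.
56 hashes to 1; slot 1 is free -> place at 1.
599 hashes to 5; 5,6,7,8 taken -> place at 9.
862 hashes to 4; slot 4 is free -> place at 4.
Table: [∅, 56, ∅, ∅, 862, 126, 676, 170, 115, 599, ∅]
Lookup 170: h=5, probe 5,6,7 → found at 7.

3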